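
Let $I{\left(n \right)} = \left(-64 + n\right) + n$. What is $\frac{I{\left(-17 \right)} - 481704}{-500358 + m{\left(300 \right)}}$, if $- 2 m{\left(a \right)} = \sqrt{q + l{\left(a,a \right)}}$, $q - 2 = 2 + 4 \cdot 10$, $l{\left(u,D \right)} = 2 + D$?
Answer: $\frac{482146970232}{500716256155} - \frac{481802 \sqrt{346}}{500716256155} \approx 0.9629$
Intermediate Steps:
$I{\left(n \right)} = -64 + 2 n$
$q = 44$ ($q = 2 + \left(2 + 4 \cdot 10\right) = 2 + \left(2 + 40\right) = 2 + 42 = 44$)
$m{\left(a \right)} = - \frac{\sqrt{46 + a}}{2}$ ($m{\left(a \right)} = - \frac{\sqrt{44 + \left(2 + a\right)}}{2} = - \frac{\sqrt{46 + a}}{2}$)
$\frac{I{\left(-17 \right)} - 481704}{-500358 + m{\left(300 \right)}} = \frac{\left(-64 + 2 \left(-17\right)\right) - 481704}{-500358 - \frac{\sqrt{46 + 300}}{2}} = \frac{\left(-64 - 34\right) - 481704}{-500358 - \frac{\sqrt{346}}{2}} = \frac{-98 - 481704}{-500358 - \frac{\sqrt{346}}{2}} = - \frac{481802}{-500358 - \frac{\sqrt{346}}{2}}$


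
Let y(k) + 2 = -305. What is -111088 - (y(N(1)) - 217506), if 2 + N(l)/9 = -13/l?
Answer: 106725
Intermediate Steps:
N(l) = -18 - 117/l (N(l) = -18 + 9*(-13/l) = -18 - 117/l)
y(k) = -307 (y(k) = -2 - 305 = -307)
-111088 - (y(N(1)) - 217506) = -111088 - (-307 - 217506) = -111088 - 1*(-217813) = -111088 + 217813 = 106725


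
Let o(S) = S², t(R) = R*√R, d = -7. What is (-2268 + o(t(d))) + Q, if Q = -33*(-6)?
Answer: -2413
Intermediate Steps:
Q = 198
t(R) = R^(3/2)
(-2268 + o(t(d))) + Q = (-2268 + ((-7)^(3/2))²) + 198 = (-2268 + (-7*I*√7)²) + 198 = (-2268 - 343) + 198 = -2611 + 198 = -2413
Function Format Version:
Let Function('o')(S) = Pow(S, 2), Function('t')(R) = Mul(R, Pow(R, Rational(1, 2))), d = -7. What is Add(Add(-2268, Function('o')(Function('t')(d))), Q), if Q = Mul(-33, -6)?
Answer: -2413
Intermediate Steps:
Q = 198
Function('t')(R) = Pow(R, Rational(3, 2))
Add(Add(-2268, Function('o')(Function('t')(d))), Q) = Add(Add(-2268, Pow(Pow(-7, Rational(3, 2)), 2)), 198) = Add(Add(-2268, Pow(Mul(-7, I, Pow(7, Rational(1, 2))), 2)), 198) = Add(Add(-2268, -343), 198) = Add(-2611, 198) = -2413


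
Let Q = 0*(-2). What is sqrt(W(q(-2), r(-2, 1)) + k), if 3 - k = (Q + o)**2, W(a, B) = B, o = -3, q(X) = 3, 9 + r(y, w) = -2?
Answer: I*sqrt(17) ≈ 4.1231*I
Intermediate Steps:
r(y, w) = -11 (r(y, w) = -9 - 2 = -11)
Q = 0
k = -6 (k = 3 - (0 - 3)**2 = 3 - 1*(-3)**2 = 3 - 1*9 = 3 - 9 = -6)
sqrt(W(q(-2), r(-2, 1)) + k) = sqrt(-11 - 6) = sqrt(-17) = I*sqrt(17)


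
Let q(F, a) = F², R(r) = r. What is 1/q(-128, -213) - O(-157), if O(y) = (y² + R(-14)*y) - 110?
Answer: -438059007/16384 ≈ -26737.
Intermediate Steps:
O(y) = -110 + y² - 14*y (O(y) = (y² - 14*y) - 110 = -110 + y² - 14*y)
1/q(-128, -213) - O(-157) = 1/((-128)²) - (-110 + (-157)² - 14*(-157)) = 1/16384 - (-110 + 24649 + 2198) = 1/16384 - 1*26737 = 1/16384 - 26737 = -438059007/16384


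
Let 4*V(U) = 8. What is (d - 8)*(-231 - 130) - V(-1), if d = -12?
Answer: 7218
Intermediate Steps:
V(U) = 2 (V(U) = (¼)*8 = 2)
(d - 8)*(-231 - 130) - V(-1) = (-12 - 8)*(-231 - 130) - 1*2 = -20*(-361) - 2 = 7220 - 2 = 7218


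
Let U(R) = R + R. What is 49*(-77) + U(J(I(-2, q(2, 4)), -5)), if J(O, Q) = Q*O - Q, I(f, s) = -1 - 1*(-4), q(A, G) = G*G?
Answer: -3793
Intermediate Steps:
q(A, G) = G**2
I(f, s) = 3 (I(f, s) = -1 + 4 = 3)
J(O, Q) = -Q + O*Q (J(O, Q) = O*Q - Q = -Q + O*Q)
U(R) = 2*R
49*(-77) + U(J(I(-2, q(2, 4)), -5)) = 49*(-77) + 2*(-5*(-1 + 3)) = -3773 + 2*(-5*2) = -3773 + 2*(-10) = -3773 - 20 = -3793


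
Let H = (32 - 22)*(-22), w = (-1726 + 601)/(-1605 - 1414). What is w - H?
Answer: 665305/3019 ≈ 220.37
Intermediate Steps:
w = 1125/3019 (w = -1125/(-3019) = -1125*(-1/3019) = 1125/3019 ≈ 0.37264)
H = -220 (H = 10*(-22) = -220)
w - H = 1125/3019 - 1*(-220) = 1125/3019 + 220 = 665305/3019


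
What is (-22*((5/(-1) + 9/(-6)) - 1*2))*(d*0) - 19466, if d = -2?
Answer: -19466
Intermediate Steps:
(-22*((5/(-1) + 9/(-6)) - 1*2))*(d*0) - 19466 = (-22*((5/(-1) + 9/(-6)) - 1*2))*(-2*0) - 19466 = -22*((5*(-1) + 9*(-⅙)) - 2)*0 - 19466 = -22*((-5 - 3/2) - 2)*0 - 19466 = -22*(-13/2 - 2)*0 - 19466 = -22*(-17/2)*0 - 19466 = 187*0 - 19466 = 0 - 19466 = -19466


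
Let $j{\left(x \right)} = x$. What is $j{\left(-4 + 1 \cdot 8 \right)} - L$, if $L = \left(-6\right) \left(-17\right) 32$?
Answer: $-3260$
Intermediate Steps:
$L = 3264$ ($L = 102 \cdot 32 = 3264$)
$j{\left(-4 + 1 \cdot 8 \right)} - L = \left(-4 + 1 \cdot 8\right) - 3264 = \left(-4 + 8\right) - 3264 = 4 - 3264 = -3260$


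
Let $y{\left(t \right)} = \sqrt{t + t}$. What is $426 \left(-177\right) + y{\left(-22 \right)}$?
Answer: $-75402 + 2 i \sqrt{11} \approx -75402.0 + 6.6332 i$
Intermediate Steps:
$y{\left(t \right)} = \sqrt{2} \sqrt{t}$ ($y{\left(t \right)} = \sqrt{2 t} = \sqrt{2} \sqrt{t}$)
$426 \left(-177\right) + y{\left(-22 \right)} = 426 \left(-177\right) + \sqrt{2} \sqrt{-22} = -75402 + \sqrt{2} i \sqrt{22} = -75402 + 2 i \sqrt{11}$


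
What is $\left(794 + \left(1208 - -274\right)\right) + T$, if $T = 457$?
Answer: $2733$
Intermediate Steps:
$\left(794 + \left(1208 - -274\right)\right) + T = \left(794 + \left(1208 - -274\right)\right) + 457 = \left(794 + \left(1208 + 274\right)\right) + 457 = \left(794 + 1482\right) + 457 = 2276 + 457 = 2733$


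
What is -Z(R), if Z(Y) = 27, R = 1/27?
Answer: -27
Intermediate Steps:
R = 1/27 ≈ 0.037037
-Z(R) = -1*27 = -27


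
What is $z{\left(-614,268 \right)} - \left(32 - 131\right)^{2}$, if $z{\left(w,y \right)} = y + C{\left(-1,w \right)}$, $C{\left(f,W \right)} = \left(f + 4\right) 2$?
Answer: $-9527$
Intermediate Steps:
$C{\left(f,W \right)} = 8 + 2 f$ ($C{\left(f,W \right)} = \left(4 + f\right) 2 = 8 + 2 f$)
$z{\left(w,y \right)} = 6 + y$ ($z{\left(w,y \right)} = y + \left(8 + 2 \left(-1\right)\right) = y + \left(8 - 2\right) = y + 6 = 6 + y$)
$z{\left(-614,268 \right)} - \left(32 - 131\right)^{2} = \left(6 + 268\right) - \left(32 - 131\right)^{2} = 274 - \left(-99\right)^{2} = 274 - 9801 = -9527$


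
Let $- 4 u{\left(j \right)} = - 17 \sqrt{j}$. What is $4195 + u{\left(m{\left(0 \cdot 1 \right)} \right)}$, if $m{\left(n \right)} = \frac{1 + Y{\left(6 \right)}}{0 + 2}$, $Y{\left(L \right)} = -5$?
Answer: $4195 + \frac{17 i \sqrt{2}}{4} \approx 4195.0 + 6.0104 i$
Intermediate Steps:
$m{\left(n \right)} = -2$ ($m{\left(n \right)} = \frac{1 - 5}{0 + 2} = - \frac{4}{2} = \left(-4\right) \frac{1}{2} = -2$)
$u{\left(j \right)} = \frac{17 \sqrt{j}}{4}$ ($u{\left(j \right)} = - \frac{\left(-17\right) \sqrt{j}}{4} = \frac{17 \sqrt{j}}{4}$)
$4195 + u{\left(m{\left(0 \cdot 1 \right)} \right)} = 4195 + \frac{17 \sqrt{-2}}{4} = 4195 + \frac{17 i \sqrt{2}}{4}$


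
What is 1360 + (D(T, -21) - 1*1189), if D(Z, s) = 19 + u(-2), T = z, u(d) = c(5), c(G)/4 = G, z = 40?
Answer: 210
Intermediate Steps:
c(G) = 4*G
u(d) = 20 (u(d) = 4*5 = 20)
T = 40
D(Z, s) = 39 (D(Z, s) = 19 + 20 = 39)
1360 + (D(T, -21) - 1*1189) = 1360 + (39 - 1*1189) = 1360 + (39 - 1189) = 1360 - 1150 = 210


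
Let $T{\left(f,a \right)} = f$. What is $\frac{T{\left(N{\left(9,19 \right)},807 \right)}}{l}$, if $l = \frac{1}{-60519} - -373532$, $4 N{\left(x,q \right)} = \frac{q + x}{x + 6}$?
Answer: $\frac{141211}{113028915535} \approx 1.2493 \cdot 10^{-6}$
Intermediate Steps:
$N{\left(x,q \right)} = \frac{q + x}{4 \left(6 + x\right)}$ ($N{\left(x,q \right)} = \frac{\left(q + x\right) \frac{1}{x + 6}}{4} = \frac{\left(q + x\right) \frac{1}{6 + x}}{4} = \frac{\frac{1}{6 + x} \left(q + x\right)}{4} = \frac{q + x}{4 \left(6 + x\right)}$)
$l = \frac{22605783107}{60519}$ ($l = - \frac{1}{60519} + 373532 = \frac{22605783107}{60519} \approx 3.7353 \cdot 10^{5}$)
$\frac{T{\left(N{\left(9,19 \right)},807 \right)}}{l} = \frac{\frac{1}{4} \frac{1}{6 + 9} \left(19 + 9\right)}{\frac{22605783107}{60519}} = \frac{1}{4} \cdot \frac{1}{15} \cdot 28 \cdot \frac{60519}{22605783107} = \frac{7}{15} \cdot \frac{60519}{22605783107} = \frac{141211}{113028915535}$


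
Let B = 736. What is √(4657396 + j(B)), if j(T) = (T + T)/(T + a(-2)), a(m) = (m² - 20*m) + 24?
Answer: 14*√960018009/201 ≈ 2158.1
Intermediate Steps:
a(m) = 24 + m² - 20*m
j(T) = 2*T/(68 + T) (j(T) = (T + T)/(T + (24 + (-2)² - 20*(-2))) = (2*T)/(T + (24 + 4 + 40)) = (2*T)/(T + 68) = (2*T)/(68 + T) = 2*T/(68 + T))
√(4657396 + j(B)) = √(4657396 + 2*736/(68 + 736)) = √(4657396 + 2*736/804) = √(4657396 + 2*736*(1/804)) = √(4657396 + 368/201) = √(936136964/201) = 14*√960018009/201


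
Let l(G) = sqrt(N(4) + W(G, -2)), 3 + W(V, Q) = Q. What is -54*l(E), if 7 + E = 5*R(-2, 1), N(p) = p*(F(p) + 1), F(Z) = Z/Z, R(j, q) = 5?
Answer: -54*sqrt(3) ≈ -93.531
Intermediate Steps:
W(V, Q) = -3 + Q
F(Z) = 1
N(p) = 2*p (N(p) = p*(1 + 1) = p*2 = 2*p)
E = 18 (E = -7 + 5*5 = -7 + 25 = 18)
l(G) = sqrt(3) (l(G) = sqrt(2*4 + (-3 - 2)) = sqrt(8 - 5) = sqrt(3))
-54*l(E) = -54*sqrt(3)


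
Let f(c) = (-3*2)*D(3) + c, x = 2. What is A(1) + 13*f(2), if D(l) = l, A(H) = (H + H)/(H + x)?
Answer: -622/3 ≈ -207.33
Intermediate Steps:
A(H) = 2*H/(2 + H) (A(H) = (H + H)/(H + 2) = (2*H)/(2 + H) = 2*H/(2 + H))
f(c) = -18 + c (f(c) = -3*2*3 + c = -6*3 + c = -18 + c)
A(1) + 13*f(2) = 2*1/(2 + 1) + 13*(-18 + 2) = 2*1/3 + 13*(-16) = 2*1*(1/3) - 208 = 2/3 - 208 = -622/3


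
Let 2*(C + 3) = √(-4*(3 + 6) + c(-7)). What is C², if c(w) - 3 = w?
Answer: (3 - I*√10)² ≈ -1.0 - 18.974*I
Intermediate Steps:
c(w) = 3 + w
C = -3 + I*√10 (C = -3 + √(-4*(3 + 6) + (3 - 7))/2 = -3 + √(-4*9 - 4)/2 = -3 + √(-36 - 4)/2 = -3 + √(-40)/2 = -3 + (2*I*√10)/2 = -3 + I*√10 ≈ -3.0 + 3.1623*I)
C² = (-3 + I*√10)²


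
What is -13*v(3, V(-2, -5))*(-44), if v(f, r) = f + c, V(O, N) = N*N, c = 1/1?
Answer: 2288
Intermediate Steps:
c = 1 (c = 1*1 = 1)
V(O, N) = N**2
v(f, r) = 1 + f (v(f, r) = f + 1 = 1 + f)
-13*v(3, V(-2, -5))*(-44) = -13*(1 + 3)*(-44) = -13*4*(-44) = -52*(-44) = 2288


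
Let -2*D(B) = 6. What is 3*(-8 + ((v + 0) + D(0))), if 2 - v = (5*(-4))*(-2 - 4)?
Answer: -387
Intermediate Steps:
v = -118 (v = 2 - 5*(-4)*(-2 - 4) = 2 - (-20)*(-6) = 2 - 1*120 = 2 - 120 = -118)
D(B) = -3 (D(B) = -1/2*6 = -3)
3*(-8 + ((v + 0) + D(0))) = 3*(-8 + ((-118 + 0) - 3)) = 3*(-8 + (-118 - 3)) = 3*(-8 - 121) = 3*(-129) = -387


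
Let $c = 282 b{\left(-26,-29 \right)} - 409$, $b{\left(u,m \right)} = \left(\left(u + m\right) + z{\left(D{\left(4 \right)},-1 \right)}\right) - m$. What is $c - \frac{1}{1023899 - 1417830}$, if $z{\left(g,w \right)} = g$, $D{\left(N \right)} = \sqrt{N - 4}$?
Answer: $- \frac{3049419870}{393931} \approx -7741.0$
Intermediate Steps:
$D{\left(N \right)} = \sqrt{-4 + N}$
$b{\left(u,m \right)} = u$ ($b{\left(u,m \right)} = \left(\left(u + m\right) + \sqrt{-4 + 4}\right) - m = \left(\left(m + u\right) + \sqrt{0}\right) - m = \left(\left(m + u\right) + 0\right) - m = \left(m + u\right) - m = u$)
$c = -7741$ ($c = 282 \left(-26\right) - 409 = -7332 - 409 = -7741$)
$c - \frac{1}{1023899 - 1417830} = -7741 - \frac{1}{1023899 - 1417830} = -7741 - \frac{1}{-393931} = -7741 - - \frac{1}{393931} = -7741 + \frac{1}{393931} = - \frac{3049419870}{393931}$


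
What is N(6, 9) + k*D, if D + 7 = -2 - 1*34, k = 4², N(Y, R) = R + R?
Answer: -670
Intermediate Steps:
N(Y, R) = 2*R
k = 16
D = -43 (D = -7 + (-2 - 1*34) = -7 + (-2 - 34) = -7 - 36 = -43)
N(6, 9) + k*D = 2*9 + 16*(-43) = 18 - 688 = -670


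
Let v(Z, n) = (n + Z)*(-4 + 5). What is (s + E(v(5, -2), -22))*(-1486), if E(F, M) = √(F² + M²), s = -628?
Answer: 933208 - 1486*√493 ≈ 9.0021e+5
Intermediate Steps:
v(Z, n) = Z + n (v(Z, n) = (Z + n)*1 = Z + n)
(s + E(v(5, -2), -22))*(-1486) = (-628 + √((5 - 2)² + (-22)²))*(-1486) = (-628 + √(3² + 484))*(-1486) = (-628 + √(9 + 484))*(-1486) = (-628 + √493)*(-1486) = 933208 - 1486*√493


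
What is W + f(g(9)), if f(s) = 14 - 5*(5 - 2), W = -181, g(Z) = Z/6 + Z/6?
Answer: -182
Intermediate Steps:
g(Z) = Z/3 (g(Z) = Z*(⅙) + Z*(⅙) = Z/6 + Z/6 = Z/3)
f(s) = -1 (f(s) = 14 - 5*3 = 14 - 1*15 = 14 - 15 = -1)
W + f(g(9)) = -181 - 1 = -182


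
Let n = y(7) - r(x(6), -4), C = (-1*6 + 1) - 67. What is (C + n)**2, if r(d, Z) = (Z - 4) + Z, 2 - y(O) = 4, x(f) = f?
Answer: 3844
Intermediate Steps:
y(O) = -2 (y(O) = 2 - 1*4 = 2 - 4 = -2)
C = -72 (C = (-6 + 1) - 67 = -5 - 67 = -72)
r(d, Z) = -4 + 2*Z (r(d, Z) = (-4 + Z) + Z = -4 + 2*Z)
n = 10 (n = -2 - (-4 + 2*(-4)) = -2 - (-4 - 8) = -2 - 1*(-12) = -2 + 12 = 10)
(C + n)**2 = (-72 + 10)**2 = (-62)**2 = 3844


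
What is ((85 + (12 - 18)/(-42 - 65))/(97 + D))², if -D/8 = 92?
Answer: 82828201/4674867129 ≈ 0.017718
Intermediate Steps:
D = -736 (D = -8*92 = -736)
((85 + (12 - 18)/(-42 - 65))/(97 + D))² = ((85 + (12 - 18)/(-42 - 65))/(97 - 736))² = ((85 - 6/(-107))/(-639))² = ((85 - 6*(-1/107))*(-1/639))² = ((85 + 6/107)*(-1/639))² = ((9101/107)*(-1/639))² = (-9101/68373)² = 82828201/4674867129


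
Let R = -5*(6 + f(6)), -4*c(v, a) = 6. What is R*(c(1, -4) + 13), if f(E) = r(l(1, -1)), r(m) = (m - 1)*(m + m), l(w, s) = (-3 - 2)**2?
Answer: -69345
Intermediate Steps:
c(v, a) = -3/2 (c(v, a) = -1/4*6 = -3/2)
l(w, s) = 25 (l(w, s) = (-5)**2 = 25)
r(m) = 2*m*(-1 + m) (r(m) = (-1 + m)*(2*m) = 2*m*(-1 + m))
f(E) = 1200 (f(E) = 2*25*(-1 + 25) = 2*25*24 = 1200)
R = -6030 (R = -5*(6 + 1200) = -5*1206 = -6030)
R*(c(1, -4) + 13) = -6030*(-3/2 + 13) = -6030*23/2 = -69345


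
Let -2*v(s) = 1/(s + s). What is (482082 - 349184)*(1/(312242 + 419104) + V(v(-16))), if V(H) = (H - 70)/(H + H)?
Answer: -108833452521334/365673 ≈ -2.9763e+8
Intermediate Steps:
v(s) = -1/(4*s) (v(s) = -1/(2*(s + s)) = -1/(2*s)/2 = -1/(4*s))
V(H) = (-70 + H)/(2*H) (V(H) = (-70 + H)/((2*H)) = (-70 + H)*(1/(2*H)) = (-70 + H)/(2*H))
(482082 - 349184)*(1/(312242 + 419104) + V(v(-16))) = (482082 - 349184)*(1/(312242 + 419104) + (-70 - ¼/(-16))/(2*((-¼/(-16))))) = 132898*(1/731346 + (-70 - ¼*(-1/16))/(2*((-¼*(-1/16))))) = 132898*(1/731346 + (-70 + 1/64)/(2*(1/64))) = 132898*(1/731346 + (½)*64*(-4479/64)) = 132898*(1/731346 - 4479/2) = 132898*(-818924683/365673) = -108833452521334/365673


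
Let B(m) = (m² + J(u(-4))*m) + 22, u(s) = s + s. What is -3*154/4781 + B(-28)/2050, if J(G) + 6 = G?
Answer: 341467/700075 ≈ 0.48776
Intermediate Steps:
u(s) = 2*s
J(G) = -6 + G
B(m) = 22 + m² - 14*m (B(m) = (m² + (-6 + 2*(-4))*m) + 22 = (m² + (-6 - 8)*m) + 22 = (m² - 14*m) + 22 = 22 + m² - 14*m)
-3*154/4781 + B(-28)/2050 = -3*154/4781 + (22 + (-28)² - 14*(-28))/2050 = -462*1/4781 + (22 + 784 + 392)*(1/2050) = -66/683 + 1198*(1/2050) = -66/683 + 599/1025 = 341467/700075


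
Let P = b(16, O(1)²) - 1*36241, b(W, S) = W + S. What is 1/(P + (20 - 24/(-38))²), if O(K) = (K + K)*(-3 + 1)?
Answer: -361/12917785 ≈ -2.7946e-5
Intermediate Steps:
O(K) = -4*K (O(K) = (2*K)*(-2) = -4*K)
b(W, S) = S + W
P = -36209 (P = ((-4*1)² + 16) - 1*36241 = ((-4)² + 16) - 36241 = (16 + 16) - 36241 = 32 - 36241 = -36209)
1/(P + (20 - 24/(-38))²) = 1/(-36209 + (20 - 24/(-38))²) = 1/(-36209 + (20 - 24*(-1/38))²) = 1/(-36209 + (20 + 12/19)²) = 1/(-36209 + (392/19)²) = 1/(-36209 + 153664/361) = 1/(-12917785/361) = -361/12917785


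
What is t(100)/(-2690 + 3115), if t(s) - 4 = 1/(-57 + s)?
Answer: 173/18275 ≈ 0.0094665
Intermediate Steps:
t(s) = 4 + 1/(-57 + s)
t(100)/(-2690 + 3115) = ((-227 + 4*100)/(-57 + 100))/(-2690 + 3115) = ((-227 + 400)/43)/425 = ((1/43)*173)*(1/425) = (173/43)*(1/425) = 173/18275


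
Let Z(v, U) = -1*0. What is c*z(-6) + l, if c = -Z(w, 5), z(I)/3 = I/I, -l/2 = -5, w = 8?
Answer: 10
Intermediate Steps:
l = 10 (l = -2*(-5) = 10)
Z(v, U) = 0
z(I) = 3 (z(I) = 3*(I/I) = 3*1 = 3)
c = 0 (c = -1*0 = 0)
c*z(-6) + l = 0*3 + 10 = 0 + 10 = 10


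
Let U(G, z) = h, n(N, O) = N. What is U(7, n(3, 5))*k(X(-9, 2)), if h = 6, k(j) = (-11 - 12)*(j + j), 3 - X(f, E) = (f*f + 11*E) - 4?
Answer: 26496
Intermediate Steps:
X(f, E) = 7 - f² - 11*E (X(f, E) = 3 - ((f*f + 11*E) - 4) = 3 - ((f² + 11*E) - 4) = 3 - (-4 + f² + 11*E) = 3 + (4 - f² - 11*E) = 7 - f² - 11*E)
k(j) = -46*j
U(G, z) = 6
U(7, n(3, 5))*k(X(-9, 2)) = 6*(-46*(7 - 1*(-9)² - 11*2)) = 6*(-46*(7 - 1*81 - 22)) = 6*(-46*(7 - 81 - 22)) = 6*(-46*(-96)) = 6*4416 = 26496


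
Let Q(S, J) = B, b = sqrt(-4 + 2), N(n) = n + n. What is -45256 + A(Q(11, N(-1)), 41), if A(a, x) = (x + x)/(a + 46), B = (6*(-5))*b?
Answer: -44304681/979 + 615*I*sqrt(2)/979 ≈ -45255.0 + 0.8884*I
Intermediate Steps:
N(n) = 2*n
b = I*sqrt(2) (b = sqrt(-2) = I*sqrt(2) ≈ 1.4142*I)
B = -30*I*sqrt(2) (B = (6*(-5))*(I*sqrt(2)) = -30*I*sqrt(2) ≈ -42.426*I)
Q(S, J) = -30*I*sqrt(2)
A(a, x) = 2*x/(46 + a) (A(a, x) = (2*x)/(46 + a) = 2*x/(46 + a))
-45256 + A(Q(11, N(-1)), 41) = -45256 + 2*41/(46 - 30*I*sqrt(2)) = -45256 + 82/(46 - 30*I*sqrt(2))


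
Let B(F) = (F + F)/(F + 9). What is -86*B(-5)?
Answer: 215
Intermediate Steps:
B(F) = 2*F/(9 + F) (B(F) = (2*F)/(9 + F) = 2*F/(9 + F))
-86*B(-5) = -172*(-5)/(9 - 5) = -172*(-5)/4 = -86*(-5/2) = 215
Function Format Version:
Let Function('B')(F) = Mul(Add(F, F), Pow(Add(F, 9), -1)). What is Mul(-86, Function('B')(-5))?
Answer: 215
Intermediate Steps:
Function('B')(F) = Mul(2, F, Pow(Add(9, F), -1)) (Function('B')(F) = Mul(Mul(2, F), Pow(Add(9, F), -1)) = Mul(2, F, Pow(Add(9, F), -1)))
Mul(-86, Function('B')(-5)) = Mul(-86, Mul(2, -5, Pow(Add(9, -5), -1))) = Mul(-86, Mul(2, -5, Pow(4, -1))) = Mul(-86, Mul(2, -5, Rational(1, 4))) = Mul(-86, Rational(-5, 2)) = 215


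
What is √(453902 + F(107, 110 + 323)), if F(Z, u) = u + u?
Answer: 4*√28423 ≈ 674.37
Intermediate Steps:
F(Z, u) = 2*u
√(453902 + F(107, 110 + 323)) = √(453902 + 2*(110 + 323)) = √(453902 + 2*433) = √(453902 + 866) = √454768 = 4*√28423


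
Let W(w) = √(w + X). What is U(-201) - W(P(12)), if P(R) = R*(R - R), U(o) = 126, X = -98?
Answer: 126 - 7*I*√2 ≈ 126.0 - 9.8995*I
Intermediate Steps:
P(R) = 0 (P(R) = R*0 = 0)
W(w) = √(-98 + w) (W(w) = √(w - 98) = √(-98 + w))
U(-201) - W(P(12)) = 126 - √(-98 + 0) = 126 - √(-98) = 126 - 7*I*√2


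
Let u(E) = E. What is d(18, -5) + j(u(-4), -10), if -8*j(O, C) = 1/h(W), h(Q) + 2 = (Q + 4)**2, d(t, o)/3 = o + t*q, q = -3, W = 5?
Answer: -111865/632 ≈ -177.00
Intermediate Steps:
d(t, o) = -9*t + 3*o (d(t, o) = 3*(o + t*(-3)) = 3*(o - 3*t) = -9*t + 3*o)
h(Q) = -2 + (4 + Q)**2 (h(Q) = -2 + (Q + 4)**2 = -2 + (4 + Q)**2)
j(O, C) = -1/632 (j(O, C) = -1/(8*(-2 + (4 + 5)**2)) = -1/(8*(-2 + 9**2)) = -1/(8*(-2 + 81)) = -1/8/79 = -1/8*1/79 = -1/632)
d(18, -5) + j(u(-4), -10) = (-9*18 + 3*(-5)) - 1/632 = (-162 - 15) - 1/632 = -177 - 1/632 = -111865/632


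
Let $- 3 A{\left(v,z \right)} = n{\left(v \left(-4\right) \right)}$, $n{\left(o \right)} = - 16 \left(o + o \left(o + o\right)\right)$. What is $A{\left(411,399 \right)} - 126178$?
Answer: $28694238$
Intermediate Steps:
$n{\left(o \right)} = - 32 o^{2} - 16 o$ ($n{\left(o \right)} = - 16 \left(o + o 2 o\right) = - 16 \left(o + 2 o^{2}\right) = - 32 o^{2} - 16 o$)
$A{\left(v,z \right)} = - \frac{64 v \left(1 - 8 v\right)}{3}$ ($A{\left(v,z \right)} = - \frac{\left(-16\right) v \left(-4\right) \left(1 + 2 v \left(-4\right)\right)}{3} = - \frac{\left(-16\right) \left(- 4 v\right) \left(1 + 2 \left(- 4 v\right)\right)}{3} = - \frac{\left(-16\right) \left(- 4 v\right) \left(1 - 8 v\right)}{3} = - \frac{64 v \left(1 - 8 v\right)}{3}$)
$A{\left(411,399 \right)} - 126178 = \frac{64}{3} \cdot 411 \left(-1 + 8 \cdot 411\right) - 126178 = \frac{64}{3} \cdot 411 \left(-1 + 3288\right) - 126178 = \frac{64}{3} \cdot 411 \cdot 3287 - 126178 = 28820416 - 126178 = 28694238$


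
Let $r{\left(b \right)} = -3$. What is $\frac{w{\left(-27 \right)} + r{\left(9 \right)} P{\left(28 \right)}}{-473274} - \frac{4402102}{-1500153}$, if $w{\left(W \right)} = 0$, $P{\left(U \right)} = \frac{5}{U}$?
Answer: $\frac{2160564233957}{736279092808} \approx 2.9344$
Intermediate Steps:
$\frac{w{\left(-27 \right)} + r{\left(9 \right)} P{\left(28 \right)}}{-473274} - \frac{4402102}{-1500153} = \frac{0 - 3 \cdot \frac{5}{28}}{-473274} - \frac{4402102}{-1500153} = \left(0 - 3 \cdot 5 \cdot \frac{1}{28}\right) \left(- \frac{1}{473274}\right) - - \frac{4402102}{1500153} = \left(0 - \frac{15}{28}\right) \left(- \frac{1}{473274}\right) + \frac{4402102}{1500153} = \left(- \frac{15}{28}\right) \left(- \frac{1}{473274}\right) + \frac{4402102}{1500153} = \frac{5}{4417224} + \frac{4402102}{1500153} = \frac{2160564233957}{736279092808}$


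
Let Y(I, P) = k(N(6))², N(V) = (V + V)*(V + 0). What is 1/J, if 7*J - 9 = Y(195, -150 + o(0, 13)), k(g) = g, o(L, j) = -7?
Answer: 7/5193 ≈ 0.0013480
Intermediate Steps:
N(V) = 2*V² (N(V) = (2*V)*V = 2*V²)
Y(I, P) = 5184 (Y(I, P) = (2*6²)² = (2*36)² = 72² = 5184)
J = 5193/7 (J = 9/7 + (⅐)*5184 = 9/7 + 5184/7 = 5193/7 ≈ 741.86)
1/J = 1/(5193/7) = 7/5193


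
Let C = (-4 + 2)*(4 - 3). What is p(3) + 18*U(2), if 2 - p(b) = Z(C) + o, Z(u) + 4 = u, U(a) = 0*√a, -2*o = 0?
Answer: 8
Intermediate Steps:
o = 0 (o = -½*0 = 0)
U(a) = 0
C = -2 (C = -2*1 = -2)
Z(u) = -4 + u
p(b) = 8 (p(b) = 2 - ((-4 - 2) + 0) = 2 - (-6 + 0) = 2 - 1*(-6) = 2 + 6 = 8)
p(3) + 18*U(2) = 8 + 18*0 = 8 + 0 = 8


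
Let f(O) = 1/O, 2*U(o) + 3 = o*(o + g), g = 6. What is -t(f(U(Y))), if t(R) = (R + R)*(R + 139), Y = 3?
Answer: -1669/72 ≈ -23.181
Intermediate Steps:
U(o) = -3/2 + o*(6 + o)/2 (U(o) = -3/2 + (o*(o + 6))/2 = -3/2 + (o*(6 + o))/2 = -3/2 + o*(6 + o)/2)
t(R) = 2*R*(139 + R) (t(R) = (2*R)*(139 + R) = 2*R*(139 + R))
-t(f(U(Y))) = -2*(139 + 1/(-3/2 + (½)*3² + 3*3))/(-3/2 + (½)*3² + 3*3) = -2*(139 + 1/(-3/2 + (½)*9 + 9))/(-3/2 + (½)*9 + 9) = -2*(139 + 1/(-3/2 + 9/2 + 9))/(-3/2 + 9/2 + 9) = -2*(139 + 1/12)/12 = -2*1669/(12*12) = -1*1669/72 = -1669/72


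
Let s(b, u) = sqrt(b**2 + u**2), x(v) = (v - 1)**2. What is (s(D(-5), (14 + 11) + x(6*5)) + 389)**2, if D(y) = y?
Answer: (389 + sqrt(749981))**2 ≈ 1.5751e+6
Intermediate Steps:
x(v) = (-1 + v)**2
(s(D(-5), (14 + 11) + x(6*5)) + 389)**2 = (sqrt((-5)**2 + ((14 + 11) + (-1 + 6*5)**2)**2) + 389)**2 = (sqrt(25 + (25 + (-1 + 30)**2)**2) + 389)**2 = (sqrt(25 + (25 + 29**2)**2) + 389)**2 = (sqrt(25 + (25 + 841)**2) + 389)**2 = (sqrt(25 + 866**2) + 389)**2 = (sqrt(25 + 749956) + 389)**2 = (sqrt(749981) + 389)**2 = (389 + sqrt(749981))**2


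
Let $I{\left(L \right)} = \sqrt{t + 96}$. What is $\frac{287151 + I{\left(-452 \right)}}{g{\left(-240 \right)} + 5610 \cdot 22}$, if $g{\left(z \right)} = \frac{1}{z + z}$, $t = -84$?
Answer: $\frac{137832480}{59241599} + \frac{960 \sqrt{3}}{59241599} \approx 2.3266$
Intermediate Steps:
$I{\left(L \right)} = 2 \sqrt{3}$ ($I{\left(L \right)} = \sqrt{-84 + 96} = \sqrt{12} = 2 \sqrt{3}$)
$g{\left(z \right)} = \frac{1}{2 z}$
$\frac{287151 + I{\left(-452 \right)}}{g{\left(-240 \right)} + 5610 \cdot 22} = \frac{287151 + 2 \sqrt{3}}{\frac{1}{2 \left(-240\right)} + 5610 \cdot 22} = \frac{287151 + 2 \sqrt{3}}{\frac{1}{2} \left(- \frac{1}{240}\right) + 123420} = \frac{287151 + 2 \sqrt{3}}{- \frac{1}{480} + 123420} = \frac{287151 + 2 \sqrt{3}}{\frac{59241599}{480}} = \left(287151 + 2 \sqrt{3}\right) \frac{480}{59241599} = \frac{137832480}{59241599} + \frac{960 \sqrt{3}}{59241599}$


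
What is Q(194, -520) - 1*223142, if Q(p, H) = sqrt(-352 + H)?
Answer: -223142 + 2*I*sqrt(218) ≈ -2.2314e+5 + 29.53*I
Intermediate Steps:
Q(194, -520) - 1*223142 = sqrt(-352 - 520) - 1*223142 = sqrt(-872) - 223142 = 2*I*sqrt(218) - 223142 = -223142 + 2*I*sqrt(218)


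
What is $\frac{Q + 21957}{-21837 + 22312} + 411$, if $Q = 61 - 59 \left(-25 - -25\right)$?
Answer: $\frac{217243}{475} \approx 457.35$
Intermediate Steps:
$Q = 61$ ($Q = 61 - 59 \left(-25 + 25\right) = 61 - 0 = 61 + 0 = 61$)
$\frac{Q + 21957}{-21837 + 22312} + 411 = \frac{61 + 21957}{-21837 + 22312} + 411 = \frac{22018}{475} + 411 = \frac{217243}{475}$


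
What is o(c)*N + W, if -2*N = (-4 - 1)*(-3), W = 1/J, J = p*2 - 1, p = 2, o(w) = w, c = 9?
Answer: -403/6 ≈ -67.167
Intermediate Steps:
J = 3 (J = 2*2 - 1 = 4 - 1 = 3)
W = ⅓ (W = 1/3 = ⅓ ≈ 0.33333)
N = -15/2 (N = -(-4 - 1)*(-3)/2 = -(-5)*(-3)/2 = -½*15 = -15/2 ≈ -7.5000)
o(c)*N + W = 9*(-15/2) + ⅓ = -135/2 + ⅓ = -403/6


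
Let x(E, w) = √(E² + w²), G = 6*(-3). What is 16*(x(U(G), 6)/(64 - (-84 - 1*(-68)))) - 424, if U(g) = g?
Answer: -424 + 6*√10/5 ≈ -420.21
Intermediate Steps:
G = -18
16*(x(U(G), 6)/(64 - (-84 - 1*(-68)))) - 424 = 16*(√((-18)² + 6²)/(64 - (-84 - 1*(-68)))) - 424 = 16*(√(324 + 36)/(64 - (-84 + 68))) - 424 = 16*(√360/(64 - 1*(-16))) - 424 = 16*((6*√10)/(64 + 16)) - 424 = 16*((6*√10)/80) - 424 = 16*((6*√10)*(1/80)) - 424 = 16*(3*√10/40) - 424 = 6*√10/5 - 424 = -424 + 6*√10/5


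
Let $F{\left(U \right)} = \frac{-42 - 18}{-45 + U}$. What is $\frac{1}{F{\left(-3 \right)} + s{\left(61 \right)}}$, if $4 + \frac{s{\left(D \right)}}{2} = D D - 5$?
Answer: $\frac{4}{29701} \approx 0.00013468$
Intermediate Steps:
$s{\left(D \right)} = -18 + 2 D^{2}$ ($s{\left(D \right)} = -8 + 2 \left(D D - 5\right) = -8 + 2 \left(D^{2} - 5\right) = -8 + 2 \left(-5 + D^{2}\right) = -8 + \left(-10 + 2 D^{2}\right) = -18 + 2 D^{2}$)
$F{\left(U \right)} = - \frac{60}{-45 + U}$
$\frac{1}{F{\left(-3 \right)} + s{\left(61 \right)}} = \frac{1}{- \frac{60}{-45 - 3} - \left(18 - 2 \cdot 61^{2}\right)} = \frac{1}{- \frac{60}{-48} + \left(-18 + 2 \cdot 3721\right)} = \frac{1}{\left(-60\right) \left(- \frac{1}{48}\right) + \left(-18 + 7442\right)} = \frac{1}{\frac{5}{4} + 7424} = \frac{1}{\frac{29701}{4}} = \frac{4}{29701}$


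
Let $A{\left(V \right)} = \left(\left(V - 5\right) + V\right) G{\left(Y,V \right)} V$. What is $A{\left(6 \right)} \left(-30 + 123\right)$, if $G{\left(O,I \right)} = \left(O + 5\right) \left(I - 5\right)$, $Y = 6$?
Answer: $42966$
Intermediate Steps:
$G{\left(O,I \right)} = \left(-5 + I\right) \left(5 + O\right)$ ($G{\left(O,I \right)} = \left(5 + O\right) \left(-5 + I\right) = \left(-5 + I\right) \left(5 + O\right)$)
$A{\left(V \right)} = V \left(-55 + 11 V\right) \left(-5 + 2 V\right)$ ($A{\left(V \right)} = \left(\left(V - 5\right) + V\right) \left(-25 - 30 + 5 V + V 6\right) V = \left(\left(-5 + V\right) + V\right) \left(-25 - 30 + 5 V + 6 V\right) V = \left(-5 + 2 V\right) \left(-55 + 11 V\right) V = \left(-55 + 11 V\right) \left(-5 + 2 V\right) V = V \left(-55 + 11 V\right) \left(-5 + 2 V\right)$)
$A{\left(6 \right)} \left(-30 + 123\right) = 11 \cdot 6 \left(-5 + 6\right) \left(-5 + 2 \cdot 6\right) \left(-30 + 123\right) = 11 \cdot 6 \cdot 1 \left(-5 + 12\right) 93 = 11 \cdot 6 \cdot 1 \cdot 7 \cdot 93 = 462 \cdot 93 = 42966$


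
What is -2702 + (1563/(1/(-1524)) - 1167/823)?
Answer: -1962620789/823 ≈ -2.3847e+6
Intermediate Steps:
-2702 + (1563/(1/(-1524)) - 1167/823) = -2702 + (1563/(-1/1524) - 1167*1/823) = -2702 + (1563*(-1524) - 1167/823) = -2702 + (-2382012 - 1167/823) = -2702 - 1960397043/823 = -1962620789/823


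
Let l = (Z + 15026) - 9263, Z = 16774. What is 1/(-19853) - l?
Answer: -447427062/19853 ≈ -22537.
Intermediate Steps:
l = 22537 (l = (16774 + 15026) - 9263 = 31800 - 9263 = 22537)
1/(-19853) - l = 1/(-19853) - 1*22537 = -1/19853 - 22537 = -447427062/19853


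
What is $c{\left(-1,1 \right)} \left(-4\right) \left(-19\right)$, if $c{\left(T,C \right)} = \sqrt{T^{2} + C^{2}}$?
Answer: $76 \sqrt{2} \approx 107.48$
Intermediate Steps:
$c{\left(T,C \right)} = \sqrt{C^{2} + T^{2}}$
$c{\left(-1,1 \right)} \left(-4\right) \left(-19\right) = \sqrt{1^{2} + \left(-1\right)^{2}} \left(-4\right) \left(-19\right) = \sqrt{1 + 1} \left(-4\right) \left(-19\right) = \sqrt{2} \left(-4\right) \left(-19\right) = - 4 \sqrt{2} \left(-19\right) = 76 \sqrt{2}$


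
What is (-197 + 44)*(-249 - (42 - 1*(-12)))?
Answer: 46359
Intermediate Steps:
(-197 + 44)*(-249 - (42 - 1*(-12))) = -153*(-249 - (42 + 12)) = -153*(-249 - 1*54) = -153*(-249 - 54) = -153*(-303) = 46359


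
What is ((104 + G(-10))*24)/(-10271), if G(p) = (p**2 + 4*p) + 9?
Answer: -4152/10271 ≈ -0.40424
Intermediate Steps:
G(p) = 9 + p**2 + 4*p
((104 + G(-10))*24)/(-10271) = ((104 + (9 + (-10)**2 + 4*(-10)))*24)/(-10271) = ((104 + (9 + 100 - 40))*24)*(-1/10271) = ((104 + 69)*24)*(-1/10271) = (173*24)*(-1/10271) = 4152*(-1/10271) = -4152/10271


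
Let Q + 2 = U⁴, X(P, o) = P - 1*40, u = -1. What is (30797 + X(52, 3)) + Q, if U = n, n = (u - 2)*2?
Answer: 32103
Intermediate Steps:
X(P, o) = -40 + P (X(P, o) = P - 40 = -40 + P)
n = -6 (n = (-1 - 2)*2 = -3*2 = -6)
U = -6
Q = 1294 (Q = -2 + (-6)⁴ = -2 + 1296 = 1294)
(30797 + X(52, 3)) + Q = (30797 + (-40 + 52)) + 1294 = (30797 + 12) + 1294 = 30809 + 1294 = 32103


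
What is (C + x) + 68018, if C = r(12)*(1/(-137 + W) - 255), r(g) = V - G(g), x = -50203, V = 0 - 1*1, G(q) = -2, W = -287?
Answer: 7445439/424 ≈ 17560.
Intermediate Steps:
V = -1 (V = 0 - 1 = -1)
r(g) = 1 (r(g) = -1 - 1*(-2) = -1 + 2 = 1)
C = -108121/424 (C = 1*(1/(-137 - 287) - 255) = 1*(1/(-424) - 255) = 1*(-1/424 - 255) = 1*(-108121/424) = -108121/424 ≈ -255.00)
(C + x) + 68018 = (-108121/424 - 50203) + 68018 = -21394193/424 + 68018 = 7445439/424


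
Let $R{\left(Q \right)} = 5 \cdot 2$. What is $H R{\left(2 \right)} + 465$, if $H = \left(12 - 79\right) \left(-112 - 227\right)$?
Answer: $227595$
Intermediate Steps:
$H = 22713$ ($H = \left(-67\right) \left(-339\right) = 22713$)
$R{\left(Q \right)} = 10$
$H R{\left(2 \right)} + 465 = 22713 \cdot 10 + 465 = 227130 + 465 = 227595$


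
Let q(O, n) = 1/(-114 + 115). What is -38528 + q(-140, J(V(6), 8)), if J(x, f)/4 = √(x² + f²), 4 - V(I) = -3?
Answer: -38527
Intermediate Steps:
V(I) = 7 (V(I) = 4 - 1*(-3) = 4 + 3 = 7)
J(x, f) = 4*√(f² + x²) (J(x, f) = 4*√(x² + f²) = 4*√(f² + x²))
q(O, n) = 1 (q(O, n) = 1/1 = 1)
-38528 + q(-140, J(V(6), 8)) = -38528 + 1 = -38527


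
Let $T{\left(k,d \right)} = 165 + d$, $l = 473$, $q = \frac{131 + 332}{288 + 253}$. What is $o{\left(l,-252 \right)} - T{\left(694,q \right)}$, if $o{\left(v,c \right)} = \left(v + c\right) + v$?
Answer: $\frac{285726}{541} \approx 528.14$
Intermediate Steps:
$q = \frac{463}{541} \approx 0.85582$
$o{\left(v,c \right)} = c + 2 v$ ($o{\left(v,c \right)} = \left(c + v\right) + v = c + 2 v$)
$o{\left(l,-252 \right)} - T{\left(694,q \right)} = \left(-252 + 2 \cdot 473\right) - \left(165 + \frac{463}{541}\right) = \left(-252 + 946\right) - \frac{89728}{541} = 694 - \frac{89728}{541} = \frac{285726}{541}$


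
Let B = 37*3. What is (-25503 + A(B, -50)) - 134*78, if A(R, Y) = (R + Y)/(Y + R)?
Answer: -35954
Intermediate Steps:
B = 111
A(R, Y) = 1 (A(R, Y) = (R + Y)/(R + Y) = 1)
(-25503 + A(B, -50)) - 134*78 = (-25503 + 1) - 134*78 = -25502 - 10452 = -35954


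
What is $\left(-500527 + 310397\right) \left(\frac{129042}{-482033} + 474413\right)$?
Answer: $- \frac{43479421328566310}{482033} \approx -9.02 \cdot 10^{10}$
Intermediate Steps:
$\left(-500527 + 310397\right) \left(\frac{129042}{-482033} + 474413\right) = - 190130 \left(129042 \left(- \frac{1}{482033}\right) + 474413\right) = - 190130 \left(- \frac{129042}{482033} + 474413\right) = \left(-190130\right) \frac{228682592587}{482033} = - \frac{43479421328566310}{482033}$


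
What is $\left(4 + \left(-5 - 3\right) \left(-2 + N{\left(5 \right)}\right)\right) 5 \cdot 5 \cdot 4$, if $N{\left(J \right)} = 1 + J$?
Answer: $-2800$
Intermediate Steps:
$\left(4 + \left(-5 - 3\right) \left(-2 + N{\left(5 \right)}\right)\right) 5 \cdot 5 \cdot 4 = \left(4 + \left(-5 - 3\right) \left(-2 + \left(1 + 5\right)\right)\right) 5 \cdot 5 \cdot 4 = \left(4 - 8 \left(-2 + 6\right)\right) 5 \cdot 5 \cdot 4 = \left(4 - 32\right) 5 \cdot 5 \cdot 4 = \left(-28\right) 5 \cdot 5 \cdot 4 = \left(-140\right) 5 \cdot 4 = \left(-700\right) 4 = -2800$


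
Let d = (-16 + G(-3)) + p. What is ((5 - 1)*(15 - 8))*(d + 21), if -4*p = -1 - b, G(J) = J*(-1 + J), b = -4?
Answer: 455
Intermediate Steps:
p = -3/4 (p = -(-1 - 1*(-4))/4 = -(-1 + 4)/4 = -1/4*3 = -3/4 ≈ -0.75000)
d = -19/4 (d = (-16 - 3*(-1 - 3)) - 3/4 = (-16 - 3*(-4)) - 3/4 = (-16 + 12) - 3/4 = -4 - 3/4 = -19/4 ≈ -4.7500)
((5 - 1)*(15 - 8))*(d + 21) = ((5 - 1)*(15 - 8))*(-19/4 + 21) = (4*7)*(65/4) = 28*(65/4) = 455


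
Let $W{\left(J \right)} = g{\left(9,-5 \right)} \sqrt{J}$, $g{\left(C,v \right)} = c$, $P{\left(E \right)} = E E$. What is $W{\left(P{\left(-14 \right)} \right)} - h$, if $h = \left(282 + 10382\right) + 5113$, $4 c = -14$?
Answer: $-15826$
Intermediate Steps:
$P{\left(E \right)} = E^{2}$
$c = - \frac{7}{2}$ ($c = \frac{1}{4} \left(-14\right) = - \frac{7}{2} \approx -3.5$)
$h = 15777$ ($h = 10664 + 5113 = 15777$)
$g{\left(C,v \right)} = - \frac{7}{2}$
$W{\left(J \right)} = - \frac{7 \sqrt{J}}{2}$
$W{\left(P{\left(-14 \right)} \right)} - h = - \frac{7 \sqrt{\left(-14\right)^{2}}}{2} - 15777 = - \frac{7 \sqrt{196}}{2} - 15777 = \left(- \frac{7}{2}\right) 14 - 15777 = -49 - 15777 = -15826$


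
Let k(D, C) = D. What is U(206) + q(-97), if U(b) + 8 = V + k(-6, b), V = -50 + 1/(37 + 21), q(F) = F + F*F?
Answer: 536385/58 ≈ 9248.0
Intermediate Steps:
q(F) = F + F²
V = -2899/58 (V = -50 + 1/58 = -2899/58 ≈ -49.983)
U(b) = -3711/58 (U(b) = -8 + (-2899/58 - 6) = -8 - 3247/58 = -3711/58)
U(206) + q(-97) = -3711/58 - 97*(1 - 97) = -3711/58 - 97*(-96) = -3711/58 + 9312 = 536385/58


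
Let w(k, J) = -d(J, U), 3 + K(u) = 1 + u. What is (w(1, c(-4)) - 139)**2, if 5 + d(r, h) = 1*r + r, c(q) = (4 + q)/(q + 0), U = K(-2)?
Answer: 17956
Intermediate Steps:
K(u) = -2 + u (K(u) = -3 + (1 + u) = -2 + u)
U = -4 (U = -2 - 2 = -4)
c(q) = (4 + q)/q
d(r, h) = -5 + 2*r (d(r, h) = -5 + (1*r + r) = -5 + (r + r) = -5 + 2*r)
w(k, J) = 5 - 2*J (w(k, J) = -(-5 + 2*J) = 5 - 2*J)
(w(1, c(-4)) - 139)**2 = ((5 - 2*(4 - 4)/(-4)) - 139)**2 = ((5 - (-1)*0/2) - 139)**2 = ((5 - 2*0) - 139)**2 = ((5 + 0) - 139)**2 = (5 - 139)**2 = (-134)**2 = 17956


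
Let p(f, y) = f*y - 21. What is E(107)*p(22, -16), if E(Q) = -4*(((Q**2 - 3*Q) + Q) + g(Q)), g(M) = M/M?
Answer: 16764112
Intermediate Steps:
g(M) = 1
E(Q) = -4 - 4*Q**2 + 8*Q (E(Q) = -4*(((Q**2 - 3*Q) + Q) + 1) = -4*((Q**2 - 2*Q) + 1) = -4*(1 + Q**2 - 2*Q) = -4 - 4*Q**2 + 8*Q)
p(f, y) = -21 + f*y
E(107)*p(22, -16) = (-4 - 4*107**2 + 8*107)*(-21 + 22*(-16)) = (-4 - 4*11449 + 856)*(-21 - 352) = (-4 - 45796 + 856)*(-373) = -44944*(-373) = 16764112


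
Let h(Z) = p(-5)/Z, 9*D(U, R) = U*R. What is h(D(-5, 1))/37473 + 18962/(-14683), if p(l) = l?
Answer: -236810293/183405353 ≈ -1.2912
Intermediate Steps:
D(U, R) = R*U/9 (D(U, R) = (U*R)/9 = (R*U)/9 = R*U/9)
h(Z) = -5/Z
h(D(-5, 1))/37473 + 18962/(-14683) = -5/((⅑)*1*(-5))/37473 + 18962/(-14683) = -5/(-5/9)*(1/37473) + 18962*(-1/14683) = -5*(-9/5)*(1/37473) - 18962/14683 = 9*(1/37473) - 18962/14683 = 3/12491 - 18962/14683 = -236810293/183405353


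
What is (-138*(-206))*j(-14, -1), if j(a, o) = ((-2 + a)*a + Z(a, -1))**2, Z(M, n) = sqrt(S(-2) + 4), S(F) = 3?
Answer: 1426602324 + 12735744*sqrt(7) ≈ 1.4603e+9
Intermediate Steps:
Z(M, n) = sqrt(7) (Z(M, n) = sqrt(3 + 4) = sqrt(7))
j(a, o) = (sqrt(7) + a*(-2 + a))**2 (j(a, o) = ((-2 + a)*a + sqrt(7))**2 = (a*(-2 + a) + sqrt(7))**2 = (sqrt(7) + a*(-2 + a))**2)
(-138*(-206))*j(-14, -1) = (-138*(-206))*(sqrt(7) + (-14)**2 - 2*(-14))**2 = 28428*(sqrt(7) + 196 + 28)**2 = 28428*(224 + sqrt(7))**2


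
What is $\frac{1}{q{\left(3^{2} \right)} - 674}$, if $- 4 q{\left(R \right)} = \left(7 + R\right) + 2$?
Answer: $- \frac{2}{1357} \approx -0.0014738$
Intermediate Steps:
$q{\left(R \right)} = - \frac{9}{4} - \frac{R}{4}$ ($q{\left(R \right)} = - \frac{\left(7 + R\right) + 2}{4} = - \frac{9 + R}{4} = - \frac{9}{4} - \frac{R}{4}$)
$\frac{1}{q{\left(3^{2} \right)} - 674} = \frac{1}{\left(- \frac{9}{4} - \frac{3^{2}}{4}\right) - 674} = \frac{1}{\left(- \frac{9}{4} - \frac{9}{4}\right) - 674} = \frac{1}{- \frac{9}{2} - 674} = \frac{1}{- \frac{1357}{2}} = - \frac{2}{1357}$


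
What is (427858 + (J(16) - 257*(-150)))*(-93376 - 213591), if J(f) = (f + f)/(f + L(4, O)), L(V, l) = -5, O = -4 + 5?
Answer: -1574900332840/11 ≈ -1.4317e+11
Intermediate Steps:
O = 1
J(f) = 2*f/(-5 + f) (J(f) = (f + f)/(f - 5) = (2*f)/(-5 + f) = 2*f/(-5 + f))
(427858 + (J(16) - 257*(-150)))*(-93376 - 213591) = (427858 + (2*16/(-5 + 16) - 257*(-150)))*(-93376 - 213591) = (427858 + (2*16/11 + 38550))*(-306967) = (427858 + (2*16*(1/11) + 38550))*(-306967) = (427858 + (32/11 + 38550))*(-306967) = (427858 + 424082/11)*(-306967) = (5130520/11)*(-306967) = -1574900332840/11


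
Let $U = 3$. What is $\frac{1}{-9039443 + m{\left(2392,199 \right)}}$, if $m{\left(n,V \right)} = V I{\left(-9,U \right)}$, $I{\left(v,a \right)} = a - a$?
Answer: $- \frac{1}{9039443} \approx -1.1063 \cdot 10^{-7}$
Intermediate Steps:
$I{\left(v,a \right)} = 0$
$m{\left(n,V \right)} = 0$ ($m{\left(n,V \right)} = V 0 = 0$)
$\frac{1}{-9039443 + m{\left(2392,199 \right)}} = \frac{1}{-9039443 + 0} = \frac{1}{-9039443} = - \frac{1}{9039443}$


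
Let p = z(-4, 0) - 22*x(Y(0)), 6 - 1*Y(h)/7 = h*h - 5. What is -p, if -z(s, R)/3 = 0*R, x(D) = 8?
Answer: 176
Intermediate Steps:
Y(h) = 77 - 7*h**2 (Y(h) = 42 - 7*(h*h - 5) = 42 - 7*(h**2 - 5) = 42 - 7*(-5 + h**2) = 42 + (35 - 7*h**2) = 77 - 7*h**2)
z(s, R) = 0 (z(s, R) = -0*R = -3*0 = 0)
p = -176 (p = 0 - 22*8 = 0 - 176 = -176)
-p = -1*(-176) = 176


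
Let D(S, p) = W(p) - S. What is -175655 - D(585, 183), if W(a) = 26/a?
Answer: -32037836/183 ≈ -1.7507e+5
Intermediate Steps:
D(S, p) = -S + 26/p (D(S, p) = 26/p - S = -S + 26/p)
-175655 - D(585, 183) = -175655 - (-1*585 + 26/183) = -175655 - (-585 + 26*(1/183)) = -175655 - (-585 + 26/183) = -175655 - 1*(-107029/183) = -175655 + 107029/183 = -32037836/183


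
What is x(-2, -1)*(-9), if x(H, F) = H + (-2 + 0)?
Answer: 36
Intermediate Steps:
x(H, F) = -2 + H (x(H, F) = H - 2 = -2 + H)
x(-2, -1)*(-9) = (-2 - 2)*(-9) = -4*(-9) = 36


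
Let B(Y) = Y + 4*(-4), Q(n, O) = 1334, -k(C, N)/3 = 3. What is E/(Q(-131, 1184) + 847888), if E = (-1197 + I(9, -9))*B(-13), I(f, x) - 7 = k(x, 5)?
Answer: 3161/77202 ≈ 0.040945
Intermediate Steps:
k(C, N) = -9 (k(C, N) = -3*3 = -9)
I(f, x) = -2 (I(f, x) = 7 - 9 = -2)
B(Y) = -16 + Y (B(Y) = Y - 16 = -16 + Y)
E = 34771 (E = (-1197 - 2)*(-16 - 13) = -1199*(-29) = 34771)
E/(Q(-131, 1184) + 847888) = 34771/(1334 + 847888) = 34771/849222 = 34771*(1/849222) = 3161/77202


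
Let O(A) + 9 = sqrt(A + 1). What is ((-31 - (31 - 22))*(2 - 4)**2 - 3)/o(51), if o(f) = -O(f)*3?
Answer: -489/29 - 326*sqrt(13)/87 ≈ -30.373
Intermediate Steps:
O(A) = -9 + sqrt(1 + A) (O(A) = -9 + sqrt(A + 1) = -9 + sqrt(1 + A))
o(f) = 27 - 3*sqrt(1 + f) (o(f) = -(-9 + sqrt(1 + f))*3 = (9 - sqrt(1 + f))*3 = 27 - 3*sqrt(1 + f))
((-31 - (31 - 22))*(2 - 4)**2 - 3)/o(51) = ((-31 - (31 - 22))*(2 - 4)**2 - 3)/(27 - 3*sqrt(1 + 51)) = ((-31 - 1*9)*(-2)**2 - 3)/(27 - 6*sqrt(13)) = ((-31 - 9)*4 - 3)/(27 - 6*sqrt(13)) = (-40*4 - 3)/(27 - 6*sqrt(13)) = (-160 - 3)/(27 - 6*sqrt(13)) = -163/(27 - 6*sqrt(13))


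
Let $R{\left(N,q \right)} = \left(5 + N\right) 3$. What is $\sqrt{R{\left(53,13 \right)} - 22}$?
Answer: $2 \sqrt{38} \approx 12.329$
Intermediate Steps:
$R{\left(N,q \right)} = 15 + 3 N$
$\sqrt{R{\left(53,13 \right)} - 22} = \sqrt{\left(15 + 3 \cdot 53\right) - 22} = \sqrt{\left(15 + 159\right) + \left(0 - 22\right)} = \sqrt{174 - 22} = \sqrt{152} = 2 \sqrt{38}$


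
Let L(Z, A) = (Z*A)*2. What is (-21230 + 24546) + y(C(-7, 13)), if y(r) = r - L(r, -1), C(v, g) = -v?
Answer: 3337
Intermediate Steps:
L(Z, A) = 2*A*Z (L(Z, A) = (A*Z)*2 = 2*A*Z)
y(r) = 3*r (y(r) = r - 2*(-1)*r = r - (-2)*r = r + 2*r = 3*r)
(-21230 + 24546) + y(C(-7, 13)) = (-21230 + 24546) + 3*(-1*(-7)) = 3316 + 3*7 = 3316 + 21 = 3337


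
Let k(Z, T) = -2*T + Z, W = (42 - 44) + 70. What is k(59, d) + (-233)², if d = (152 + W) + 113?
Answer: 53682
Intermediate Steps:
W = 68 (W = -2 + 70 = 68)
d = 333 (d = (152 + 68) + 113 = 220 + 113 = 333)
k(Z, T) = Z - 2*T
k(59, d) + (-233)² = (59 - 2*333) + (-233)² = (59 - 666) + 54289 = -607 + 54289 = 53682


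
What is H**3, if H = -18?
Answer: -5832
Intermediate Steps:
H**3 = (-18)**3 = -5832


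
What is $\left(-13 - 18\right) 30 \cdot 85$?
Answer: $-79050$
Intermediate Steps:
$\left(-13 - 18\right) 30 \cdot 85 = \left(-31\right) 30 \cdot 85 = \left(-930\right) 85 = -79050$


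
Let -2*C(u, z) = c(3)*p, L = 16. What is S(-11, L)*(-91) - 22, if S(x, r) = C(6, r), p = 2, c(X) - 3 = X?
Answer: 524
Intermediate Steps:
c(X) = 3 + X
C(u, z) = -6 (C(u, z) = -(3 + 3)*2/2 = -3*2 = -½*12 = -6)
S(x, r) = -6
S(-11, L)*(-91) - 22 = -6*(-91) - 22 = 546 - 22 = 524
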